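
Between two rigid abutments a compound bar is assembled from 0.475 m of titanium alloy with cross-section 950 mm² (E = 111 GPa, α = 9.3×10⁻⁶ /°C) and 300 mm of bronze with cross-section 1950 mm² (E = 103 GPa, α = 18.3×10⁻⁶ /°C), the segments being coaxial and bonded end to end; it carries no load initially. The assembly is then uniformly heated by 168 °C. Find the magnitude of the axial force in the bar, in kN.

Free thermal expansion of the whole bar: Σ αᵢΔT Lᵢ = 9.3×10⁻⁶×168×475 + 18.3×10⁻⁶×168×300 = 1.664 mm.
The rigid supports impose zero overall length change; the single axial force P common to all segments must satisfy P Σ Lᵢ/(AᵢEᵢ) = δ_free.
The series flexibility is Σ Lᵢ/(AᵢEᵢ) = 475/(950×111×10³) + 300/(1950×103×10³) = 5.998×10⁻⁶ mm/N.
P = 1.664 / 5.998×10⁻⁶ = 277500 N = 277.5 kN, compressive.

P ≈ 277 kN (compressive)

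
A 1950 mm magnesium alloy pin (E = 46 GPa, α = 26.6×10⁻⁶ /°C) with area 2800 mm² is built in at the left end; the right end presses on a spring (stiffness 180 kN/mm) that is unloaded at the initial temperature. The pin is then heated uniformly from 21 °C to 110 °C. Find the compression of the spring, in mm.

Free thermal expansion: δ_free = αΔT L = 26.6×10⁻⁶ × 89 × 1950 = 4.616 mm.
Let P be the compressive force at the spring. The pin shortens elastically by PL/(AE) and the spring compresses by P/k; together these equal δ_free.
P [ L/(AE) + 1/k ] = δ_free → P [ 1950/(2800×46×10³) + 1/(180×10³) ] = 4.616.
P = 4.616 / 2.07×10⁻⁵ = 223100 N.
Spring compression = P/k = 223100/(180×10³) = 1.239 mm.

δ ≈ 1.24 mm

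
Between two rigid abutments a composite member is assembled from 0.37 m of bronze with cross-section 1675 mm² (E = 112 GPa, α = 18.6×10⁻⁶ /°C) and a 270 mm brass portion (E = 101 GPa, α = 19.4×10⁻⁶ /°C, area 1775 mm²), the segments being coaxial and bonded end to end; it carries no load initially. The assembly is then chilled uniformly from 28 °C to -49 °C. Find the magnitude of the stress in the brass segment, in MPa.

With the walls removed the bar would change length by δ_free = Σ αᵢΔT Lᵢ = 18.6×10⁻⁶×77×370 + 19.4×10⁻⁶×77×270 = 0.9332 mm.
The rigid supports impose zero overall length change; the single axial force P common to all segments must satisfy P Σ Lᵢ/(AᵢEᵢ) = δ_free.
Σ Lᵢ/(AᵢEᵢ) = 370/(1675×112×10³) + 270/(1775×101×10³) = 3.478×10⁻⁶ mm/N.
Hence P = δ_free / Σ(L/AE) = 0.9332/3.478×10⁻⁶ = 268.3 kN (tensile).
σ_{brass} = P / A = 268300 / 1775 = 151.2 MPa.

σ ≈ 151 MPa (tensile)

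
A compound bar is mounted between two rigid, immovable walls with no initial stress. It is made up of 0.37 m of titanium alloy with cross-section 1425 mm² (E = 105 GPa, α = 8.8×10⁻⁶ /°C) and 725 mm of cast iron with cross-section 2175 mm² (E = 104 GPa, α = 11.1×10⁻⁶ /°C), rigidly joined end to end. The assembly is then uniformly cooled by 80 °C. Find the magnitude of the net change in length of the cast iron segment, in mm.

|ΔL| ≈ 0.133 mm

If the supports were absent, the total length change would be Σ αᵢΔT Lᵢ = 8.8×10⁻⁶×80×370 + 11.1×10⁻⁶×80×725 = 0.9043 mm.
The rigid supports impose zero overall length change; the single axial force P common to all segments must satisfy P Σ Lᵢ/(AᵢEᵢ) = δ_free.
The series flexibility is Σ Lᵢ/(AᵢEᵢ) = 370/(1425×105×10³) + 725/(2175×104×10³) = 5.678×10⁻⁶ mm/N.
So P = 0.9043 / 5.678×10⁻⁶ = 159.3 kN, tensile.
For the cast iron segment, free thermal change = 11.1×10⁻⁶×80×725 = 0.6438 mm and elastic change from P = 159300×725/(2175×104×10³) = 0.5105 mm; these oppose, so the net change is 0.133 mm (segment shortens).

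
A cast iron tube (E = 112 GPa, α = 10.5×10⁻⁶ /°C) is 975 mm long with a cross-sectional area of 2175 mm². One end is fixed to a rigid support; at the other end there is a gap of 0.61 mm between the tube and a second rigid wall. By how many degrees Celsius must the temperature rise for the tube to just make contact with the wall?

The gap closes when αΔT L = 0.61 mm, since the tube is still unstressed at that instant.
So ΔT = g/(αL) = 0.61/(10.5×10⁻⁶ × 975) = 59.58 °C.

ΔT ≈ 59.6 °C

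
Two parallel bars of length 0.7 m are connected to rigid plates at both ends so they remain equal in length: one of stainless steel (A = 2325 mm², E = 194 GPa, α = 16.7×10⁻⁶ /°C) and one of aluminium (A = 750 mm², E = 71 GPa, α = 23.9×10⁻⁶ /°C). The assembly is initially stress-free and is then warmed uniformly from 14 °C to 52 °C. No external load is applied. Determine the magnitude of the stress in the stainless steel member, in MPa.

σ ≈ 5.6 MPa (tensile)

The aluminium has the larger α, so on heating it would change length more than the stainless steel if both were free. The rigid plates force a common final length, so the aluminium is put into compression and the stainless steel into tension, with equal and opposite forces P (no external load).
Equating the net (thermal + elastic) strains gives |α₁ − α₂|·ΔT = P·[1/(A₁E₁) + 1/(A₂E₂)].
|α₁ − α₂|·ΔT = 7.2×10⁻⁶ × 38 = 0.0002736.
1/(A₁E₁) + 1/(A₂E₂) = 1/(2325×194×10³) + 1/(750×71×10³) = 2.1×10⁻⁸ N⁻¹.
P = 0.0002736 / 2.1×10⁻⁸ = 13030 N = 13.03 kN.
σ_{stainless steel} = P/A₁ = 13030/2325 = 5.605 MPa, tensile.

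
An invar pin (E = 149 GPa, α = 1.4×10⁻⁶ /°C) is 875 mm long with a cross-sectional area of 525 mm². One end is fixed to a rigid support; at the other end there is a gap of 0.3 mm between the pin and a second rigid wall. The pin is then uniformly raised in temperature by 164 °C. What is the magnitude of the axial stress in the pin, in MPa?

σ ≈ 0 MPa

Free thermal elongation = αΔT L = 1.4×10⁻⁶ × 164 × 875 = 0.2009 mm.
This is smaller than the 0.3 mm clearance, so the pin expands freely without reaching the stop — the stress is zero.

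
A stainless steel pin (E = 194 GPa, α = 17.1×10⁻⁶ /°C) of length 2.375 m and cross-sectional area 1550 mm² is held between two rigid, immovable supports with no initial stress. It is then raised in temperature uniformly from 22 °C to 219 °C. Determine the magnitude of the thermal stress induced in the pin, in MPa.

Because both ends are immovable the net strain is zero, and the suppressed thermal strain is αΔT = 17.1×10⁻⁶ × 197 = 3368.7×10⁻⁶.
The stress required to suppress this strain is σ = Eε = 194×10³ × 3368.7×10⁻⁶ = 653.5 MPa, compressive since the pin is trying to expand.

σ ≈ 654 MPa (compressive)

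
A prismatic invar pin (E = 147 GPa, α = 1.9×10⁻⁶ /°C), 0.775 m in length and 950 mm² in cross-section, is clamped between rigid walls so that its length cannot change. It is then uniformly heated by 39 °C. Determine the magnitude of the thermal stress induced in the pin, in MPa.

σ ≈ 10.9 MPa (compressive)

Because both ends are immovable the net strain is zero, and the suppressed thermal strain is αΔT = 1.9×10⁻⁶ × 39 = 74.1×10⁻⁶.
The stress required to suppress this strain is σ = Eε = 147×10³ × 74.1×10⁻⁶ = 10.89 MPa, compressive since the pin is trying to expand.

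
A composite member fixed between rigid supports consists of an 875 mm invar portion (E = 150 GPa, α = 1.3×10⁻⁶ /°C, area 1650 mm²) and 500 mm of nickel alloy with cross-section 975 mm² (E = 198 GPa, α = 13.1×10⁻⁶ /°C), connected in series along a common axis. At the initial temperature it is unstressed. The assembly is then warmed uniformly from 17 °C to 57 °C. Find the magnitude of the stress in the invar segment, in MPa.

σ ≈ 30.4 MPa (compressive)

With the walls removed the bar would change length by δ_free = Σ αᵢΔT Lᵢ = 1.3×10⁻⁶×40×875 + 13.1×10⁻⁶×40×500 = 0.3075 mm.
The walls prevent any net length change, so an axial force P (same in every segment) develops. Compatibility: P · Σ Lᵢ/(AᵢEᵢ) = δ_free.
The series flexibility is Σ Lᵢ/(AᵢEᵢ) = 875/(1650×150×10³) + 500/(975×198×10³) = 6.125×10⁻⁶ mm/N.
P = 0.3075 / 6.125×10⁻⁶ = 50200 N = 50.2 kN, compressive.
σ_{invar} = P / A = 50200 / 1650 = 30.42 MPa.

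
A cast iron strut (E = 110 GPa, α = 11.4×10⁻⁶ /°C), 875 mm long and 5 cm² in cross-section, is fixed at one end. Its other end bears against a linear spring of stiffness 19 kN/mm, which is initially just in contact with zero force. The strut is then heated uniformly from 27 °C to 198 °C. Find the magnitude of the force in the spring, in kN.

P ≈ 24.9 kN

Free thermal expansion: δ_free = αΔT L = 11.4×10⁻⁶ × 171 × 875 = 1.706 mm.
Let P be the compressive force at the spring. The strut shortens elastically by PL/(AE) and the spring compresses by P/k; together these equal δ_free.
So P = δ_free / [L/(AE) + 1/k] = 1.706 / [ 875/(500×110×10³) + 1/(19×10³) ].
P = 1.706 / 6.854×10⁻⁵ = 24890 N.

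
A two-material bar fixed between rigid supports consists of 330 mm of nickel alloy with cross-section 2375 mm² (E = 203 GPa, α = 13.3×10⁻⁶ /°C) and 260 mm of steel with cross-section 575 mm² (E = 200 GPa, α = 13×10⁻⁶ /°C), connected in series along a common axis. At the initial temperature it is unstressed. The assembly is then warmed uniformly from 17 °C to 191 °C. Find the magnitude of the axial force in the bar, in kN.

P ≈ 459 kN (compressive)

Free thermal expansion of the whole bar: Σ αᵢΔT Lᵢ = 13.3×10⁻⁶×174×330 + 13×10⁻⁶×174×260 = 1.352 mm.
Since the ends are fixed, an axial force P builds up, equal in every segment, with P · Σ Lᵢ/(AᵢEᵢ) = δ_free.
The series flexibility is Σ Lᵢ/(AᵢEᵢ) = 330/(2375×203×10³) + 260/(575×200×10³) = 2.945×10⁻⁶ mm/N.
P = 1.352 / 2.945×10⁻⁶ = 459000 N = 459 kN, compressive.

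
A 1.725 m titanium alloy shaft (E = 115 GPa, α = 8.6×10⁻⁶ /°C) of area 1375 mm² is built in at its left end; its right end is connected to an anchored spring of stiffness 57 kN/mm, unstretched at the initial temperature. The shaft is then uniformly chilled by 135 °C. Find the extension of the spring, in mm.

δ ≈ 1.23 mm

The unrestrained thermal change is αΔT L = 8.6×10⁻⁶ × 135 × 1725 = 2.003 mm.
With a force P in the spring, the elastic change of the shaft is PL/(AE) and that of the spring is P/k; compatibility requires their sum to equal δ_free.
So P = δ_free / [L/(AE) + 1/k] = 2.003 / [ 1725/(1375×115×10³) + 1/(57×10³) ].
P = 2.003 / 2.845×10⁻⁵ = 70390 N.
Spring extension = P/k = 70390/(57×10³) = 1.235 mm.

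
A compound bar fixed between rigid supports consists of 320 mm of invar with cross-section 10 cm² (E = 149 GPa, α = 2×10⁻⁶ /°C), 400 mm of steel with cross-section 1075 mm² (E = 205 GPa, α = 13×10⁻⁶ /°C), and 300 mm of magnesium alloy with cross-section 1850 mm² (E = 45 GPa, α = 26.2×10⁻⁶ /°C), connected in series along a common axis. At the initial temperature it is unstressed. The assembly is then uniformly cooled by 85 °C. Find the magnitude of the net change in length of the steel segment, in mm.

With the walls removed the bar would change length by δ_free = Σ αᵢΔT Lᵢ = 2×10⁻⁶×85×320 + 13×10⁻⁶×85×400 + 26.2×10⁻⁶×85×300 = 1.164 mm.
Since the ends are fixed, an axial force P builds up, equal in every segment, with P · Σ Lᵢ/(AᵢEᵢ) = δ_free.
The series flexibility is Σ Lᵢ/(AᵢEᵢ) = 320/(1000×149×10³) + 400/(1075×205×10³) + 300/(1850×45×10³) = 7.566×10⁻⁶ mm/N.
Hence P = δ_free / Σ(L/AE) = 1.164/7.566×10⁻⁶ = 153.9 kN (tensile).
For the steel segment, free thermal change = 13×10⁻⁶×85×400 = 0.442 mm and elastic change from P = 153900×400/(1075×205×10³) = 0.2794 mm; these oppose, so the net change is 0.163 mm (segment shortens).

|ΔL| ≈ 0.163 mm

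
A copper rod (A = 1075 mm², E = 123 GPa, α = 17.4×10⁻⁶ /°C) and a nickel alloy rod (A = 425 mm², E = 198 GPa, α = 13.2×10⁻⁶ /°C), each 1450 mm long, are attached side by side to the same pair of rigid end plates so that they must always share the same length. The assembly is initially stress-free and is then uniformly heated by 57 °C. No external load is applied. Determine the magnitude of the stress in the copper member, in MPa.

Both members must finish at the same length. With the larger α, the copper tends to over-expand; the plates restrain it, putting the copper in compression and the nickel alloy in tension. With no external load the two internal forces are equal and opposite, magnitude P.
Compatibility of the two members (thermal + elastic change equal): (α₁ − α₂)ΔT = P·[1/(A₁E₁) + 1/(A₂E₂)].
|α₁ − α₂|·ΔT = 4.2×10⁻⁶ × 57 = 0.0002394.
1/(A₁E₁) + 1/(A₂E₂) = 1/(1075×123×10³) + 1/(425×198×10³) = 1.945×10⁻⁸ N⁻¹.
P = 0.0002394 / 1.945×10⁻⁸ = 12310 N = 12.31 kN.
σ_{copper} = P/A₁ = 12310/1075 = 11.45 MPa, compressive.

σ ≈ 11.5 MPa (compressive)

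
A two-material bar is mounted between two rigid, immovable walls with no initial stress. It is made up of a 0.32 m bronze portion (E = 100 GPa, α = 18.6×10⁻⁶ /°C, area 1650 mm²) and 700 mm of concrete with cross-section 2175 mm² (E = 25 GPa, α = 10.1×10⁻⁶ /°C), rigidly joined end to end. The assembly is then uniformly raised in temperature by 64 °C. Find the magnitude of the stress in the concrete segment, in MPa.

With the walls removed the bar would change length by δ_free = Σ αᵢΔT Lᵢ = 18.6×10⁻⁶×64×320 + 10.1×10⁻⁶×64×700 = 0.8334 mm.
The walls prevent any net length change, so an axial force P (same in every segment) develops. Compatibility: P · Σ Lᵢ/(AᵢEᵢ) = δ_free.
The series flexibility is Σ Lᵢ/(AᵢEᵢ) = 320/(1650×100×10³) + 700/(2175×25×10³) = 1.481×10⁻⁵ mm/N.
So P = 0.8334 / 1.481×10⁻⁵ = 56.26 kN, compressive.
σ_{concrete} = P / A = 56260 / 2175 = 25.87 MPa.

σ ≈ 25.9 MPa (compressive)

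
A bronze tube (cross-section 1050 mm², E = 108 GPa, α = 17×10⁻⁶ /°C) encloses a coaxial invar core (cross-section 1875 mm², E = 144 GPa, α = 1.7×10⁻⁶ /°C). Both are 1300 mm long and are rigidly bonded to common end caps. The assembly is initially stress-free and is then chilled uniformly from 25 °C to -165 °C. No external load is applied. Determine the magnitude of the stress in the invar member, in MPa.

The bronze has the larger α, so on cooling it would change length more than the invar if both were free. The rigid plates force a common final length, so the bronze is put into tension and the invar into compression, with equal and opposite forces P (no external load).
Equating the net (thermal + elastic) strains gives |α₁ − α₂|·ΔT = P·[1/(A₁E₁) + 1/(A₂E₂)].
|α₁ − α₂|·ΔT = 15.3×10⁻⁶ × 190 = 0.002907.
1/(A₁E₁) + 1/(A₂E₂) = 1/(1050×108×10³) + 1/(1875×144×10³) = 1.252×10⁻⁸ N⁻¹.
So P = 0.002907 / 1.252×10⁻⁸ = 232.2 kN.
σ_{invar} = P/A₂ = 232200/1875 = 123.8 MPa, compressive.

σ ≈ 124 MPa (compressive)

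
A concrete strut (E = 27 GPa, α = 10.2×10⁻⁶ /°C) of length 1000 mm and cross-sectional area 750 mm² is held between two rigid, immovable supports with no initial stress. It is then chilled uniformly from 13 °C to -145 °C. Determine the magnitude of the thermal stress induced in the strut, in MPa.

σ ≈ 43.5 MPa (tensile)

The supports are rigid, so the total axial strain is zero. The restrained thermal strain is ε = αΔT = 10.2×10⁻⁶ × 158 = 1611.6×10⁻⁶.
The stress required to suppress this strain is σ = Eε = 27×10³ × 1611.6×10⁻⁶ = 43.51 MPa, tensile since the strut is trying to contract.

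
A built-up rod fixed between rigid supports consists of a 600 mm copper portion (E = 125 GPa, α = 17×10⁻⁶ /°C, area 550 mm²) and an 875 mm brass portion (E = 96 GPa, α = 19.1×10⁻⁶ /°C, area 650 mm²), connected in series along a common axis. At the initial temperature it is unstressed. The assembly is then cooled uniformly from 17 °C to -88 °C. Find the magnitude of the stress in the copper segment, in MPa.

σ ≈ 226 MPa (tensile)

With the walls removed the bar would change length by δ_free = Σ αᵢΔT Lᵢ = 17×10⁻⁶×105×600 + 19.1×10⁻⁶×105×875 = 2.826 mm.
The rigid supports impose zero overall length change; the single axial force P common to all segments must satisfy P Σ Lᵢ/(AᵢEᵢ) = δ_free.
Σ Lᵢ/(AᵢEᵢ) = 600/(550×125×10³) + 875/(650×96×10³) = 2.275×10⁻⁵ mm/N.
Hence P = δ_free / Σ(L/AE) = 2.826/2.275×10⁻⁵ = 124.2 kN (tensile).
σ_{copper} = P / A = 124200 / 550 = 225.8 MPa.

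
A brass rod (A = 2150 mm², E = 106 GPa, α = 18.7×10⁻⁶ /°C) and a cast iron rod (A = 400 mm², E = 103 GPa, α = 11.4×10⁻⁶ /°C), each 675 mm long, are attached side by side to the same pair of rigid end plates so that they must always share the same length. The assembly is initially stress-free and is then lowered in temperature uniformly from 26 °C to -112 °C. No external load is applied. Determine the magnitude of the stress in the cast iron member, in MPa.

Both members must finish at the same length. With the larger α, the brass tends to over-contract; the plates restrain it, putting the brass in tension and the cast iron in compression. With no external load the two internal forces are equal and opposite, magnitude P.
Equating the net (thermal + elastic) strains gives |α₁ − α₂|·ΔT = P·[1/(A₁E₁) + 1/(A₂E₂)].
|α₁ − α₂|·ΔT = 7.3×10⁻⁶ × 138 = 0.001007.
1/(A₁E₁) + 1/(A₂E₂) = 1/(2150×106×10³) + 1/(400×103×10³) = 2.866×10⁻⁸ N⁻¹.
So P = 0.001007 / 2.866×10⁻⁸ = 35.15 kN.
σ_{cast iron} = P/A₂ = 35150/400 = 87.88 MPa, compressive.

σ ≈ 87.9 MPa (compressive)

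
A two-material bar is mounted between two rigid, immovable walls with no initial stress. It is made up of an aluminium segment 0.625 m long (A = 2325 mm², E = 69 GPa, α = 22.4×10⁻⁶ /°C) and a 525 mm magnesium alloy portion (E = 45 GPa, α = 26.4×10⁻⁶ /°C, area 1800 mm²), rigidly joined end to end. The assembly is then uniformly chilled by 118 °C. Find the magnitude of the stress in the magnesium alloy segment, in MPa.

If the supports were absent, the total length change would be Σ αᵢΔT Lᵢ = 22.4×10⁻⁶×118×625 + 26.4×10⁻⁶×118×525 = 3.287 mm.
The rigid supports impose zero overall length change; the single axial force P common to all segments must satisfy P Σ Lᵢ/(AᵢEᵢ) = δ_free.
Σ Lᵢ/(AᵢEᵢ) = 625/(2325×69×10³) + 525/(1800×45×10³) = 1.038×10⁻⁵ mm/N.
P = 3.287 / 1.038×10⁻⁵ = 316800 N = 316.8 kN, tensile.
σ_{magnesium alloy} = P / A = 316800 / 1800 = 176 MPa.

σ ≈ 176 MPa (tensile)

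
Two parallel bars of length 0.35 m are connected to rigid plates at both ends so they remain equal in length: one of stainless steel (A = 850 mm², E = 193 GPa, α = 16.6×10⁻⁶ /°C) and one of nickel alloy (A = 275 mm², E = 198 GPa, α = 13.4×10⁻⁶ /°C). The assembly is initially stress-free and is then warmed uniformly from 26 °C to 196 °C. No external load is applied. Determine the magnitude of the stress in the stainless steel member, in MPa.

σ ≈ 26.2 MPa (compressive)

The stainless steel has the larger α, so on heating it would change length more than the nickel alloy if both were free. The rigid plates force a common final length, so the stainless steel is put into compression and the nickel alloy into tension, with equal and opposite forces P (no external load).
Compatibility of the two members (thermal + elastic change equal): (α₁ − α₂)ΔT = P·[1/(A₁E₁) + 1/(A₂E₂)].
|α₁ − α₂|·ΔT = 3.2×10⁻⁶ × 170 = 0.000544.
1/(A₁E₁) + 1/(A₂E₂) = 1/(850×193×10³) + 1/(275×198×10³) = 2.446×10⁻⁸ N⁻¹.
P = 0.000544 / 2.446×10⁻⁸ = 22240 N = 22.24 kN.
σ_{stainless steel} = P/A₁ = 22240/850 = 26.16 MPa, compressive.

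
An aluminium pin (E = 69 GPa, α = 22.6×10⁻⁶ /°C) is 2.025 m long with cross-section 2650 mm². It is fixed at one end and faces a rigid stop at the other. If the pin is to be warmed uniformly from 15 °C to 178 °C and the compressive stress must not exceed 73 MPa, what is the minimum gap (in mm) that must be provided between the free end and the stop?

g ≈ 5.32 mm

With no wall the pin would lengthen by αΔT L = 22.6×10⁻⁶ × 163 × 2025 = 7.46 mm.
A stress of 73 MPa corresponds to the wall pushing the pin back by σL/E = 73×2025/(69×10³) = 2.142 mm.
The gap must absorb the remainder: g_min = 7.46 − 2.142 = 5.317 mm.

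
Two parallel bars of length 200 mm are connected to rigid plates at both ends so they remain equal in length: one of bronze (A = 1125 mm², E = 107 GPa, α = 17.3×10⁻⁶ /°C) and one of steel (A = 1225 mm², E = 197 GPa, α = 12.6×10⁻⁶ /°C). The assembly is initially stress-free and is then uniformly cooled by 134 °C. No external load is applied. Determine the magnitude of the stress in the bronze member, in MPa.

σ ≈ 45 MPa (tensile)

Equilibrium of a rigid end plate with no external load gives equal and opposite internal forces ±P in the two members. Since α_{bronze} > α_{steel}, cooling drives the bronze into tension and the steel into compression.
Compatibility of the two members (thermal + elastic change equal): (α₁ − α₂)ΔT = P·[1/(A₁E₁) + 1/(A₂E₂)].
|α₁ − α₂|·ΔT = 4.7×10⁻⁶ × 134 = 0.0006298.
1/(A₁E₁) + 1/(A₂E₂) = 1/(1125×107×10³) + 1/(1225×197×10³) = 1.245×10⁻⁸ N⁻¹.
So P = 0.0006298 / 1.245×10⁻⁸ = 50.58 kN.
σ_{bronze} = P/A₁ = 50580/1125 = 44.96 MPa, tensile.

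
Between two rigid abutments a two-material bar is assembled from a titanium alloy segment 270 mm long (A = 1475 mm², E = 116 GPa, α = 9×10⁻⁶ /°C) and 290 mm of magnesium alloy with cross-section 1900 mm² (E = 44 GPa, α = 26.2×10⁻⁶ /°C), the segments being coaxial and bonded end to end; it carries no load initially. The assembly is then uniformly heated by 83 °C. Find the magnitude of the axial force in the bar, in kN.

Free thermal expansion of the whole bar: Σ αᵢΔT Lᵢ = 9×10⁻⁶×83×270 + 26.2×10⁻⁶×83×290 = 0.8323 mm.
Since the ends are fixed, an axial force P builds up, equal in every segment, with P · Σ Lᵢ/(AᵢEᵢ) = δ_free.
Σ Lᵢ/(AᵢEᵢ) = 270/(1475×116×10³) + 290/(1900×44×10³) = 5.047×10⁻⁶ mm/N.
Hence P = δ_free / Σ(L/AE) = 0.8323/5.047×10⁻⁶ = 164.9 kN (compressive).

P ≈ 165 kN (compressive)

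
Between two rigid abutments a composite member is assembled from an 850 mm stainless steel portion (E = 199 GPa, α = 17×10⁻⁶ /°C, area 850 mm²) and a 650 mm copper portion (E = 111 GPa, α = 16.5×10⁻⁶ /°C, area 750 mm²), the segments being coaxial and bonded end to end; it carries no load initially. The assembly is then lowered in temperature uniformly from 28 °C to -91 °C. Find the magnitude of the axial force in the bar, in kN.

P ≈ 233 kN (tensile)

Free thermal contraction of the whole bar: Σ αᵢΔT Lᵢ = 17×10⁻⁶×119×850 + 16.5×10⁻⁶×119×650 = 2.996 mm.
The rigid supports impose zero overall length change; the single axial force P common to all segments must satisfy P Σ Lᵢ/(AᵢEᵢ) = δ_free.
Σ Lᵢ/(AᵢEᵢ) = 850/(850×199×10³) + 650/(750×111×10³) = 1.283×10⁻⁵ mm/N.
P = 2.996 / 1.283×10⁻⁵ = 233400 N = 233.4 kN, tensile.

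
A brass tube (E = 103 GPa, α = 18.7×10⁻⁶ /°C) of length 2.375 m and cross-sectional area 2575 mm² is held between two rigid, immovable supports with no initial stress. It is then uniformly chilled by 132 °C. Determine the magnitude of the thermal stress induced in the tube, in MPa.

σ ≈ 254 MPa (tensile)

The supports are rigid, so the total axial strain is zero. The restrained thermal strain is ε = αΔT = 18.7×10⁻⁶ × 132 = 2468.4×10⁻⁶.
The stress required to suppress this strain is σ = Eε = 103×10³ × 2468.4×10⁻⁶ = 254.2 MPa, tensile since the tube is trying to contract.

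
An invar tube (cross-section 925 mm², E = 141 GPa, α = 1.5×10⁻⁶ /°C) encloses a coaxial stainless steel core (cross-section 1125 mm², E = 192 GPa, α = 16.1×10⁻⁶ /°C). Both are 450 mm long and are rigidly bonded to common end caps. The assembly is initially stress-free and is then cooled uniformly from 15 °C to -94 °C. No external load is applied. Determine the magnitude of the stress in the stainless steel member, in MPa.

Both members must finish at the same length. With the larger α, the stainless steel tends to over-contract; the plates restrain it, putting the stainless steel in tension and the invar in compression. With no external load the two internal forces are equal and opposite, magnitude P.
Equating the net (thermal + elastic) strains gives |α₁ − α₂|·ΔT = P·[1/(A₁E₁) + 1/(A₂E₂)].
|α₁ − α₂|·ΔT = 14.6×10⁻⁶ × 109 = 0.001591.
1/(A₁E₁) + 1/(A₂E₂) = 1/(925×141×10³) + 1/(1125×192×10³) = 1.23×10⁻⁸ N⁻¹.
So P = 0.001591 / 1.23×10⁻⁸ = 129.4 kN.
σ_{stainless steel} = P/A₂ = 129400/1125 = 115 MPa, tensile.

σ ≈ 115 MPa (tensile)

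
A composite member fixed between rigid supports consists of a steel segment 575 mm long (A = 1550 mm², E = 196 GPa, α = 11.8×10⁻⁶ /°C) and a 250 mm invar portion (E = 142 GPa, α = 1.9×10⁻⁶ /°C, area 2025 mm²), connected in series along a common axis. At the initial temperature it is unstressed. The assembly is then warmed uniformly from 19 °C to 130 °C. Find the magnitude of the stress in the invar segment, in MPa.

σ ≈ 144 MPa (compressive)

If the supports were absent, the total length change would be Σ αᵢΔT Lᵢ = 11.8×10⁻⁶×111×575 + 1.9×10⁻⁶×111×250 = 0.8059 mm.
The walls prevent any net length change, so an axial force P (same in every segment) develops. Compatibility: P · Σ Lᵢ/(AᵢEᵢ) = δ_free.
The series flexibility is Σ Lᵢ/(AᵢEᵢ) = 575/(1550×196×10³) + 250/(2025×142×10³) = 2.762×10⁻⁶ mm/N.
P = 0.8059 / 2.762×10⁻⁶ = 291800 N = 291.8 kN, compressive.
σ_{invar} = P / A = 291800 / 2025 = 144.1 MPa.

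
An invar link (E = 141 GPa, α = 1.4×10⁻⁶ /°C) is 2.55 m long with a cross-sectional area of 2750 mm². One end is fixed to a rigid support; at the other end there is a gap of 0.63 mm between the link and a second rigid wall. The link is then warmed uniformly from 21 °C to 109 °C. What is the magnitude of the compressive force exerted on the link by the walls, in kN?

P ≈ 0 kN

If the wall were absent the link would grow by αΔT L = 1.4×10⁻⁶ × 88 × 2550 = 0.3142 mm.
Since δ_free = 0.314 mm is less than the 0.63 mm gap, the link never touches the wall. No axial force develops.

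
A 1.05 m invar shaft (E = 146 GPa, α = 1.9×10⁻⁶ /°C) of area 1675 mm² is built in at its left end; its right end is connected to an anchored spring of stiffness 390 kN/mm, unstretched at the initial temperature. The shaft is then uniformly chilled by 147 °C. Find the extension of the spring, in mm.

Free thermal contraction: δ_free = αΔT L = 1.9×10⁻⁶ × 147 × 1050 = 0.2933 mm.
With a force P in the spring, the elastic change of the shaft is PL/(AE) and that of the spring is P/k; compatibility requires their sum to equal δ_free.
P [ L/(AE) + 1/k ] = δ_free → P [ 1050/(1675×146×10³) + 1/(390×10³) ] = 0.2933.
P = 0.2933 / 6.858×10⁻⁶ = 42760 N.
Spring extension = P/k = 42760/(390×10³) = 0.1097 mm.

δ ≈ 0.11 mm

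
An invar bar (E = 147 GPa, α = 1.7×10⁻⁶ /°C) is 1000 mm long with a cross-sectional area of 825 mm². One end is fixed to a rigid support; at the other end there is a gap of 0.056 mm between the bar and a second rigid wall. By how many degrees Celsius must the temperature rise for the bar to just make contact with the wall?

Contact occurs when the free expansion equals the gap: αΔT L = 0.056 mm.
So ΔT = g/(αL) = 0.056/(1.7×10⁻⁶ × 1000) = 32.94 °C.

ΔT ≈ 32.9 °C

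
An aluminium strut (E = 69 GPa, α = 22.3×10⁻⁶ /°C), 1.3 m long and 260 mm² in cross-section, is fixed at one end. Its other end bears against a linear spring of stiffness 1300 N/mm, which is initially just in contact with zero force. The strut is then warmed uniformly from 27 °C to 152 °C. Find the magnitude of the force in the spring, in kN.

The unrestrained thermal change is αΔT L = 22.3×10⁻⁶ × 125 × 1300 = 3.624 mm.
Let P be the compressive force at the spring. The strut shortens elastically by PL/(AE) and the spring compresses by P/k; together these equal δ_free.
So P = δ_free / [L/(AE) + 1/k] = 3.624 / [ 1300/(260×69×10³) + 1/(1300) ].
P = 3.624 / 0.0008417 = 4305 N.

P ≈ 4.31 kN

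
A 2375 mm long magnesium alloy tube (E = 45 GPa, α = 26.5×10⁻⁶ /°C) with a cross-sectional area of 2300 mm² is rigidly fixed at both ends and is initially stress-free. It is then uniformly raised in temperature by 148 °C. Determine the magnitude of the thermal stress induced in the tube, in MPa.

Because both ends are immovable the net strain is zero, and the suppressed thermal strain is αΔT = 26.5×10⁻⁶ × 148 = 3922×10⁻⁶.
σ = EαΔT = 45×10³ × 26.5×10⁻⁶ × 148 = 176.5 MPa (compressive; the tube is trying to expand).

σ ≈ 176 MPa (compressive)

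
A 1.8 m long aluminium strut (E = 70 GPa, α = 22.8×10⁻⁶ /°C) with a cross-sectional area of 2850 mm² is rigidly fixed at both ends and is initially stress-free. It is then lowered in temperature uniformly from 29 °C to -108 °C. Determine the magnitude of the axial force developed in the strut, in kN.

P ≈ 623 kN (tensile)

Full restraint means ε = 0, so the stress is σ = EαΔT = 70×10³ × 22.8×10⁻⁶ × 137 = 218.7 MPa.
Axial force P = σA = 218.7 × 2850 = 623200 N = 623.2 kN, tensile.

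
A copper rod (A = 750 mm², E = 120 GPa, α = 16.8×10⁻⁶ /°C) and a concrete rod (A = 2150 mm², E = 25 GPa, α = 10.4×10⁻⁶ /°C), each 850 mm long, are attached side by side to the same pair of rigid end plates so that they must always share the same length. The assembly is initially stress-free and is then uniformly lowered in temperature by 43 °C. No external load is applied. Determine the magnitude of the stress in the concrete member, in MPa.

σ ≈ 4.31 MPa (compressive)

Both members must finish at the same length. With the larger α, the copper tends to over-contract; the plates restrain it, putting the copper in tension and the concrete in compression. With no external load the two internal forces are equal and opposite, magnitude P.
Equating the net (thermal + elastic) strains gives |α₁ − α₂|·ΔT = P·[1/(A₁E₁) + 1/(A₂E₂)].
|α₁ − α₂|·ΔT = 6.4×10⁻⁶ × 43 = 0.0002752.
1/(A₁E₁) + 1/(A₂E₂) = 1/(750×120×10³) + 1/(2150×25×10³) = 2.972×10⁻⁸ N⁻¹.
So P = 0.0002752 / 2.972×10⁻⁸ = 9.261 kN.
σ_{concrete} = P/A₂ = 9261/2150 = 4.307 MPa, compressive.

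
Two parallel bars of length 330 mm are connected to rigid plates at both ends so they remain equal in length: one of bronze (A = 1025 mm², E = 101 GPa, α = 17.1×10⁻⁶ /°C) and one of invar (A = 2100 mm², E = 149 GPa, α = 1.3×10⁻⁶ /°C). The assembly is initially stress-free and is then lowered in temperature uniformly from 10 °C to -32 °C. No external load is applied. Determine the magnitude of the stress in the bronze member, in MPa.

Both members must finish at the same length. With the larger α, the bronze tends to over-contract; the plates restrain it, putting the bronze in tension and the invar in compression. With no external load the two internal forces are equal and opposite, magnitude P.
Compatibility of the two members (thermal + elastic change equal): (α₁ − α₂)ΔT = P·[1/(A₁E₁) + 1/(A₂E₂)].
|α₁ − α₂|·ΔT = 15.8×10⁻⁶ × 42 = 0.0006636.
1/(A₁E₁) + 1/(A₂E₂) = 1/(1025×101×10³) + 1/(2100×149×10³) = 1.286×10⁻⁸ N⁻¹.
So P = 0.0006636 / 1.286×10⁻⁸ = 51.62 kN.
σ_{bronze} = P/A₁ = 51620/1025 = 50.36 MPa, tensile.

σ ≈ 50.4 MPa (tensile)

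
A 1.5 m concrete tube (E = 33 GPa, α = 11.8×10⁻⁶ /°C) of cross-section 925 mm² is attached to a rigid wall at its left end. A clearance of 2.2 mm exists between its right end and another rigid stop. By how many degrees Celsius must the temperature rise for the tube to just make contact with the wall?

Contact occurs when the free expansion equals the gap: αΔT L = 2.2 mm.
ΔT = 2.2 / (11.8×10⁻⁶ × 1500) = 124.3 °C.

ΔT ≈ 124 °C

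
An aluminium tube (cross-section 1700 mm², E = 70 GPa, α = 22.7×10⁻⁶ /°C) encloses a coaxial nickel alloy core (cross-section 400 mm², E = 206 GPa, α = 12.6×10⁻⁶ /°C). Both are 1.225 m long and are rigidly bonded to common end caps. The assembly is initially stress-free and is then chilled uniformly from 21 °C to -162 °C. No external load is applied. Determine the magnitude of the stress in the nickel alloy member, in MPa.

The aluminium has the larger α, so on cooling it would change length more than the nickel alloy if both were free. The rigid plates force a common final length, so the aluminium is put into tension and the nickel alloy into compression, with equal and opposite forces P (no external load).
Equating the net (thermal + elastic) strains gives |α₁ − α₂|·ΔT = P·[1/(A₁E₁) + 1/(A₂E₂)].
|α₁ − α₂|·ΔT = 10.1×10⁻⁶ × 183 = 0.001848.
1/(A₁E₁) + 1/(A₂E₂) = 1/(1700×70×10³) + 1/(400×206×10³) = 2.054×10⁻⁸ N⁻¹.
P = 0.001848 / 2.054×10⁻⁸ = 89990 N = 89.99 kN.
σ_{nickel alloy} = P/A₂ = 89990/400 = 225 MPa, compressive.

σ ≈ 225 MPa (compressive)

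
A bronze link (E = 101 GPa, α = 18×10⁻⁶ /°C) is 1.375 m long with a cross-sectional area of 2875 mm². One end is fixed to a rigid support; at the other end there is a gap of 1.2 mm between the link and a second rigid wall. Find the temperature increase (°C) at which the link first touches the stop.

The gap closes when αΔT L = 1.2 mm, since the link is still unstressed at that instant.
ΔT = 1.2 / (18×10⁻⁶ × 1375) = 48.48 °C.

ΔT ≈ 48.5 °C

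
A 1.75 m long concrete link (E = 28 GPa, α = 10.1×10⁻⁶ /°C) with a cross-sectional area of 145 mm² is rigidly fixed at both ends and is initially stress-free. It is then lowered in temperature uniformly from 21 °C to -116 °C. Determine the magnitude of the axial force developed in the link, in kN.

The ends cannot move, so σ = EαΔT = 28×10³ × 10.1×10⁻⁶ × 137 = 38.74 MPa.
Then P = σA = 38.74 × 145 mm² = 5.618 kN, tensile.

P ≈ 5.62 kN (tensile)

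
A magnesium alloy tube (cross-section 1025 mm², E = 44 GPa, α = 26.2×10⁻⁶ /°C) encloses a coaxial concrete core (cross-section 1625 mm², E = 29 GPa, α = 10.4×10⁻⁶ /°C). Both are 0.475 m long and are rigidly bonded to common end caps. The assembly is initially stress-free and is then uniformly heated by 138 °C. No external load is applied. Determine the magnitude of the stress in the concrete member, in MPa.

σ ≈ 30.9 MPa (tensile)

The magnesium alloy has the larger α, so on heating it would change length more than the concrete if both were free. The rigid plates force a common final length, so the magnesium alloy is put into compression and the concrete into tension, with equal and opposite forces P (no external load).
Equating the net (thermal + elastic) strains gives |α₁ − α₂|·ΔT = P·[1/(A₁E₁) + 1/(A₂E₂)].
|α₁ − α₂|·ΔT = 15.8×10⁻⁶ × 138 = 0.00218.
1/(A₁E₁) + 1/(A₂E₂) = 1/(1025×44×10³) + 1/(1625×29×10³) = 4.339×10⁻⁸ N⁻¹.
P = 0.00218 / 4.339×10⁻⁸ = 50250 N = 50.25 kN.
σ_{concrete} = P/A₂ = 50250/1625 = 30.92 MPa, tensile.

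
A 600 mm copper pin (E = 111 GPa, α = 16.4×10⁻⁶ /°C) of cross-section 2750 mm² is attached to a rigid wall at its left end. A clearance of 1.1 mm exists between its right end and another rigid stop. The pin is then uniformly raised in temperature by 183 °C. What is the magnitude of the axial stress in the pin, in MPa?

Free thermal elongation = αΔT L = 16.4×10⁻⁶ × 183 × 600 = 1.801 mm.
This exceeds the 1.1 mm gap, so the wall pushes back. The portion of expansion that must be recovered elastically is δ_free − gap = 1.801 − 1.1 = 0.7007 mm.
So σ = E(δ_free − g)/L = 111×10³ × 0.7007/600 = 129.6 MPa.

σ ≈ 130 MPa (compressive)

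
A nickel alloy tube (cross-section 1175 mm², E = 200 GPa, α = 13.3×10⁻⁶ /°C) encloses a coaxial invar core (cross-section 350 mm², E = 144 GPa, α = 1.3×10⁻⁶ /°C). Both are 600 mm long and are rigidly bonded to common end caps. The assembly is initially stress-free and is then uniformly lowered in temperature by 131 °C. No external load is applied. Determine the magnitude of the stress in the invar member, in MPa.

σ ≈ 186 MPa (compressive)

The nickel alloy has the larger α, so on cooling it would change length more than the invar if both were free. The rigid plates force a common final length, so the nickel alloy is put into tension and the invar into compression, with equal and opposite forces P (no external load).
Compatibility of the two members (thermal + elastic change equal): (α₁ − α₂)ΔT = P·[1/(A₁E₁) + 1/(A₂E₂)].
|α₁ − α₂|·ΔT = 12×10⁻⁶ × 131 = 0.001572.
1/(A₁E₁) + 1/(A₂E₂) = 1/(1175×200×10³) + 1/(350×144×10³) = 2.41×10⁻⁸ N⁻¹.
So P = 0.001572 / 2.41×10⁻⁸ = 65.24 kN.
σ_{invar} = P/A₂ = 65240/350 = 186.4 MPa, compressive.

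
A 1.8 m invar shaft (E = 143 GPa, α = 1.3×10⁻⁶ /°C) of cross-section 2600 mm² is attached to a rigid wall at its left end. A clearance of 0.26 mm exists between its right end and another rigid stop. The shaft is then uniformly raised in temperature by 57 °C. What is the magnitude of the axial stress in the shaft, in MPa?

σ ≈ 0 MPa

If the wall were absent the shaft would grow by αΔT L = 1.3×10⁻⁶ × 57 × 1800 = 0.1334 mm.
Since δ_free = 0.133 mm is less than the 0.26 mm gap, the shaft never touches the wall. No axial force develops.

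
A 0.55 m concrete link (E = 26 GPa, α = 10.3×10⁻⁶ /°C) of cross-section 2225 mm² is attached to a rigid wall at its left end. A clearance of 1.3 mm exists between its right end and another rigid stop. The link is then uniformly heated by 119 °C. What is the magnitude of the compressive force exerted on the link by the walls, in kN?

P ≈ 0 kN

Free thermal elongation = αΔT L = 10.3×10⁻⁶ × 119 × 550 = 0.6741 mm.
Since δ_free = 0.674 mm is less than the 1.3 mm gap, the link never touches the wall. No axial force develops.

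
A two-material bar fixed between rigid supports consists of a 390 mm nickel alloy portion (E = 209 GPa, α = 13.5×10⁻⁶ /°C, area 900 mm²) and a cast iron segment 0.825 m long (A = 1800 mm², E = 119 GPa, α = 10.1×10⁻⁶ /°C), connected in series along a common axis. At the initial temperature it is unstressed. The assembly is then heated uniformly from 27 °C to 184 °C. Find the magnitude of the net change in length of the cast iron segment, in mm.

|ΔL| ≈ 0.0795 mm

Free thermal expansion of the whole bar: Σ αᵢΔT Lᵢ = 13.5×10⁻⁶×157×390 + 10.1×10⁻⁶×157×825 = 2.135 mm.
The walls prevent any net length change, so an axial force P (same in every segment) develops. Compatibility: P · Σ Lᵢ/(AᵢEᵢ) = δ_free.
The series flexibility is Σ Lᵢ/(AᵢEᵢ) = 390/(900×209×10³) + 825/(1800×119×10³) = 5.925×10⁻⁶ mm/N.
Hence P = δ_free / Σ(L/AE) = 2.135/5.925×10⁻⁶ = 360.3 kN (compressive).
For the cast iron segment, free thermal change = 10.1×10⁻⁶×157×825 = 1.308 mm and elastic change from P = 360300×825/(1800×119×10³) = 1.388 mm; these oppose, so the net change is 0.0795 mm (segment shortens).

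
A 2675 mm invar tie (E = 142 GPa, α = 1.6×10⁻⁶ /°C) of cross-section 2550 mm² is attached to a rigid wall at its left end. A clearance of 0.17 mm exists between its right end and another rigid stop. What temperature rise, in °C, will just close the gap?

Contact occurs when the free expansion equals the gap: αΔT L = 0.17 mm.
ΔT = 0.17 / (1.6×10⁻⁶ × 2675) = 39.72 °C.

ΔT ≈ 39.7 °C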